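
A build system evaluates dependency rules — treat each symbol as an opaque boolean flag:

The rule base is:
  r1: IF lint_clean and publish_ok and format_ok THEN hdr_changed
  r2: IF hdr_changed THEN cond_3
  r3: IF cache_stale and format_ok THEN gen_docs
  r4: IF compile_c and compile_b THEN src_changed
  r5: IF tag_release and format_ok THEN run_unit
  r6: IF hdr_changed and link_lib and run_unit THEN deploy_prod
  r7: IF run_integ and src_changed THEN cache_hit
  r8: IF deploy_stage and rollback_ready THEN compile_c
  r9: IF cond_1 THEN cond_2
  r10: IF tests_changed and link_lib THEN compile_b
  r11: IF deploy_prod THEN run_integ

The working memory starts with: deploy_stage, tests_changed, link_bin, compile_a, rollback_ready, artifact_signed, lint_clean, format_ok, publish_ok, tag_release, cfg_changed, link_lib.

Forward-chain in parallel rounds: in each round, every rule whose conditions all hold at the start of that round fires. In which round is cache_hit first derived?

4

[1] r1 [IF lint_clean and publish_ok and format_ok THEN hdr_changed]; r5 [IF tag_release and format_ok THEN run_unit]; r8 [IF deploy_stage and rollback_ready THEN compile_c]; r10 [IF tests_changed and link_lib THEN compile_b]. ⇒ new: hdr_changed, run_unit, compile_c, compile_b.
[2] r2 [IF hdr_changed THEN cond_3]; r4 [IF compile_c and compile_b THEN src_changed]; r6 [IF hdr_changed and link_lib and run_unit THEN deploy_prod]. ⇒ new: cond_3, src_changed, deploy_prod.
[3] r11 [IF deploy_prod THEN run_integ]. ⇒ new: run_integ.
[4] r7 [IF run_integ and src_changed THEN cache_hit]. ⇒ new: cache_hit.
cache_hit first appears in round 4.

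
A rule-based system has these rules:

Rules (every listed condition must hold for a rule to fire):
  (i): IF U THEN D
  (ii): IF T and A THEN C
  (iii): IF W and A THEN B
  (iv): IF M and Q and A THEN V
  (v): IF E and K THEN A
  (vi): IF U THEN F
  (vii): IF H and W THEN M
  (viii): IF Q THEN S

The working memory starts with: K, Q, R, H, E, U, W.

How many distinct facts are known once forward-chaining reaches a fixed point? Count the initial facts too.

Round 1 — (i), (v), (vi), (vii), (viii), derive D, A, F, M, S.
Round 2 — (iii), (iv), derive B, V.
Closure: {A, B, D, E, F, H, K, M, Q, R, S, U, V, W} — 14 facts.

14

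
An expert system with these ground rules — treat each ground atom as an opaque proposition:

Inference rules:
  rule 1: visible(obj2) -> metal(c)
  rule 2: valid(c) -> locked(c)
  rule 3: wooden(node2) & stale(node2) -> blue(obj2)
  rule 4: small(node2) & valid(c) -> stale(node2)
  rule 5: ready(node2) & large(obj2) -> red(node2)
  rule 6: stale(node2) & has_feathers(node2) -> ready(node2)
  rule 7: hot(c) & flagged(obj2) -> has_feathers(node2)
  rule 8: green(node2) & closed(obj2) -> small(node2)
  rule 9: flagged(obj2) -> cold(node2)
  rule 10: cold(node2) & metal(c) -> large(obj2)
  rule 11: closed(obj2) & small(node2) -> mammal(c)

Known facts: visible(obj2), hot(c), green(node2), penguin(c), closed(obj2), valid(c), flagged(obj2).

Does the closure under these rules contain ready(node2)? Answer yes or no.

yes

Round 1 — rule 1, rule 2, rule 7, rule 8, rule 9, derive metal(c), locked(c), has_feathers(node2), small(node2), cold(node2).
Round 2 — rule 4, rule 10, rule 11, derive stale(node2), large(obj2), mammal(c).
Round 3 — rule 6, derive ready(node2).
Round 4 — rule 5, derive red(node2).
ready(node2) appears in round 3, so it is derivable.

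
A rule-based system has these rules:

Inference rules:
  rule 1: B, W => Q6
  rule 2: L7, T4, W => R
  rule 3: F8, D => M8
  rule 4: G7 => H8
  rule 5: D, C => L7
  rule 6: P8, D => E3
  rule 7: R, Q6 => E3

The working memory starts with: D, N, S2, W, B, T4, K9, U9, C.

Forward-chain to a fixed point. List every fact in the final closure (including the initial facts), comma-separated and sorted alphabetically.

B, C, D, E3, K9, L7, N, Q6, R, S2, T4, U9, W

Round 1: rule 1 [B, W => Q6]; rule 5 [D, C => L7]. New: Q6, L7.
Round 2: rule 2 [L7, T4, W => R]. New: R.
Round 3: rule 7 [R, Q6 => E3]. New: E3.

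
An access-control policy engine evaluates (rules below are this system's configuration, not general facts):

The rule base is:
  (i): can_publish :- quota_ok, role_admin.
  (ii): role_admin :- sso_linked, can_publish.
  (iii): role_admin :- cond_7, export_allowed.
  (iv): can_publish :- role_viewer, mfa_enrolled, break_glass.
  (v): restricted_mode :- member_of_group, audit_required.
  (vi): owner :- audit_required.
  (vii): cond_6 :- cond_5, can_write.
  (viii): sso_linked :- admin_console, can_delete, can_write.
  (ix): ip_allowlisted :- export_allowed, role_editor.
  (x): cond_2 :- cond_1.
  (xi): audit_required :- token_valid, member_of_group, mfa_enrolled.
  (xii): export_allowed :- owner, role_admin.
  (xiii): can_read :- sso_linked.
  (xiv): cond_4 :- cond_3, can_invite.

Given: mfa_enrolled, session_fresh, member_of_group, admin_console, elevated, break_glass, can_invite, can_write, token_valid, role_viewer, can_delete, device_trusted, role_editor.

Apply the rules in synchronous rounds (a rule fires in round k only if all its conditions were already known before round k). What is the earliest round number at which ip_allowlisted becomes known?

4

Round 1: (iv) [can_publish :- role_viewer, mfa_enrolled, break_glass.]; (viii) [sso_linked :- admin_console, can_delete, can_write.]; (xi) [audit_required :- token_valid, member_of_group, mfa_enrolled.]. Adds can_publish, sso_linked, audit_required.
Round 2: (ii) [role_admin :- sso_linked, can_publish.]; (v) [restricted_mode :- member_of_group, audit_required.]; (vi) [owner :- audit_required.]; (xiii) [can_read :- sso_linked.]. Adds role_admin, restricted_mode, owner, can_read.
Round 3: (xii) [export_allowed :- owner, role_admin.]. Adds export_allowed.
Round 4: (ix) [ip_allowlisted :- export_allowed, role_editor.]. Adds ip_allowlisted.
ip_allowlisted first appears in round 4.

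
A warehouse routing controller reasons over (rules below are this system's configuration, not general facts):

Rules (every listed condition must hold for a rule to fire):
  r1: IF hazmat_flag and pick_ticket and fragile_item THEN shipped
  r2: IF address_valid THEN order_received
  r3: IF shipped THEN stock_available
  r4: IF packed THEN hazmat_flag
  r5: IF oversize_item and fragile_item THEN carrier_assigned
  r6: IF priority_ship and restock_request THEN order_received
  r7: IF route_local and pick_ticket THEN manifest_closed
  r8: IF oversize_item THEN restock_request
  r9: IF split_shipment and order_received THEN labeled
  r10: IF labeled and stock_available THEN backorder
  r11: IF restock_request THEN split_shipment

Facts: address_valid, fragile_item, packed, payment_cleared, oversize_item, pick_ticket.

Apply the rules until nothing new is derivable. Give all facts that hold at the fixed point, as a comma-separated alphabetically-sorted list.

address_valid, backorder, carrier_assigned, fragile_item, hazmat_flag, labeled, order_received, oversize_item, packed, payment_cleared, pick_ticket, restock_request, shipped, split_shipment, stock_available

Round 1: r2 [IF address_valid THEN order_received]; r4 [IF packed THEN hazmat_flag]; r5 [IF oversize_item and fragile_item THEN carrier_assigned]; r8 [IF oversize_item THEN restock_request]. New: order_received, hazmat_flag, carrier_assigned, restock_request.
Round 2: r1 [IF hazmat_flag and pick_ticket and fragile_item THEN shipped]; r11 [IF restock_request THEN split_shipment]. New: shipped, split_shipment.
Round 3: r3 [IF shipped THEN stock_available]; r9 [IF split_shipment and order_received THEN labeled]. New: stock_available, labeled.
Round 4: r10 [IF labeled and stock_available THEN backorder]. New: backorder.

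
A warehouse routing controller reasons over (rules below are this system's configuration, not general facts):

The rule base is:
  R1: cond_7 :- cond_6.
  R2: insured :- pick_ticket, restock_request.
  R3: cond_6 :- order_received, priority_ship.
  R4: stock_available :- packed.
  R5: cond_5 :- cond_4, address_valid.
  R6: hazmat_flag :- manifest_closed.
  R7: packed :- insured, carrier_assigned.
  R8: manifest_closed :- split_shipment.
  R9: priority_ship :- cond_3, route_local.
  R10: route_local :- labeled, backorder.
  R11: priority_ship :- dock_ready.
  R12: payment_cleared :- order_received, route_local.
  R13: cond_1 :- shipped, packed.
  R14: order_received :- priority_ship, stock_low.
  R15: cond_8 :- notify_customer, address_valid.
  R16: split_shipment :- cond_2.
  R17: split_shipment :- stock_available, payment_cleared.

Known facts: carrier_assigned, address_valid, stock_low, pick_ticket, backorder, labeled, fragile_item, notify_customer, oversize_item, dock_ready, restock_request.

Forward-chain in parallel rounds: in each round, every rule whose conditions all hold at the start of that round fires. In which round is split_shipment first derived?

Round 1: R2 [insured :- pick_ticket, restock_request.]; R10 [route_local :- labeled, backorder.]; R11 [priority_ship :- dock_ready.]; R15 [cond_8 :- notify_customer, address_valid.]. Adds insured, route_local, priority_ship, cond_8.
Round 2: R7 [packed :- insured, carrier_assigned.]; R14 [order_received :- priority_ship, stock_low.]. Adds packed, order_received.
Round 3: R3 [cond_6 :- order_received, priority_ship.]; R4 [stock_available :- packed.]; R12 [payment_cleared :- order_received, route_local.]. Adds cond_6, stock_available, payment_cleared.
Round 4: R1 [cond_7 :- cond_6.]; R17 [split_shipment :- stock_available, payment_cleared.]. Adds cond_7, split_shipment.
split_shipment first appears in round 4.

4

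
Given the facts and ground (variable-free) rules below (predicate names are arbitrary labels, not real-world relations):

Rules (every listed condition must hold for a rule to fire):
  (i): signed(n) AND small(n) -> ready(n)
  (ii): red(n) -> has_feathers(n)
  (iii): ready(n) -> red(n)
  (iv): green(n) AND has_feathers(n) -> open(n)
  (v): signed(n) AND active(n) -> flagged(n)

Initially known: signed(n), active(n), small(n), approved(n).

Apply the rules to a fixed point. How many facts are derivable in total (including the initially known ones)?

8

Round 1 — (i), (v), derive ready(n), flagged(n).
Round 2 — (iii), derive red(n).
Round 3 — (ii), derive has_feathers(n).
Closure: {active(n), approved(n), flagged(n), has_feathers(n), ready(n), red(n), signed(n), small(n)} — 8 facts.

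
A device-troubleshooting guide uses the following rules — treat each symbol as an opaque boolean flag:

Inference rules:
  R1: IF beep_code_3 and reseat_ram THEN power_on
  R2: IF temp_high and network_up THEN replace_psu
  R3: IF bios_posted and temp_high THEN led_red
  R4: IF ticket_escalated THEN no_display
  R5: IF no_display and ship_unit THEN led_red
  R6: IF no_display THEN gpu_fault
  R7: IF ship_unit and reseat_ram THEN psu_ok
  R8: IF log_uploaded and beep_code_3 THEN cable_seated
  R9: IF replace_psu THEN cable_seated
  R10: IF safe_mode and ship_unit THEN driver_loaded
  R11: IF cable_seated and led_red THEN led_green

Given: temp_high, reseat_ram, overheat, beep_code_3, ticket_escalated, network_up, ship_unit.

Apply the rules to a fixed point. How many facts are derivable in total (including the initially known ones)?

15

Round 1 fires R1, R2, R4, R7, giving power_on, replace_psu, no_display, psu_ok.
Round 2 fires R5, R6, R9, giving led_red, gpu_fault, cable_seated.
Round 3 fires R11, giving led_green.
Closure: {beep_code_3, cable_seated, gpu_fault, led_green, led_red, network_up, no_display, overheat, power_on, psu_ok, replace_psu, reseat_ram, ship_unit, temp_high, ticket_escalated} — 15 facts.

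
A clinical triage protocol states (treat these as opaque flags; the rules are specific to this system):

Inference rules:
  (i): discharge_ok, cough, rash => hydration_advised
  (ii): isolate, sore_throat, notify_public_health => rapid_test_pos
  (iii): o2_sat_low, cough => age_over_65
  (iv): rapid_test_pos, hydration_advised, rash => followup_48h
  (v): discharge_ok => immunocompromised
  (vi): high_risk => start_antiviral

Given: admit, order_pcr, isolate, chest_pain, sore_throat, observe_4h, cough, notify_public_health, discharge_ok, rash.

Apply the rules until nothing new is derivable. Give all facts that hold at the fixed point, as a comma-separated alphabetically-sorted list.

admit, chest_pain, cough, discharge_ok, followup_48h, hydration_advised, immunocompromised, isolate, notify_public_health, observe_4h, order_pcr, rapid_test_pos, rash, sore_throat

Round 1 fires (i), (ii), (v), giving hydration_advised, rapid_test_pos, immunocompromised.
Round 2 fires (iv), giving followup_48h.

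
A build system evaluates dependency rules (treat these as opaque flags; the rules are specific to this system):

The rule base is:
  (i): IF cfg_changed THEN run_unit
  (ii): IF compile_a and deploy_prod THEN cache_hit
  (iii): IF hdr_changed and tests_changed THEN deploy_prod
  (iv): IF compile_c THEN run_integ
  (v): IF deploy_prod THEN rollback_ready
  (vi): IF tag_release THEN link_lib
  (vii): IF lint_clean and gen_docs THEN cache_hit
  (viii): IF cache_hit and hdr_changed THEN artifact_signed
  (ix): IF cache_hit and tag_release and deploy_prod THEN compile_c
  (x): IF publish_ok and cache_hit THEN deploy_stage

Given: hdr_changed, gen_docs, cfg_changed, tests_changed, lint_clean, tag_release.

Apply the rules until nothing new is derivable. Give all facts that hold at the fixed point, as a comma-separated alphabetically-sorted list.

artifact_signed, cache_hit, cfg_changed, compile_c, deploy_prod, gen_docs, hdr_changed, link_lib, lint_clean, rollback_ready, run_integ, run_unit, tag_release, tests_changed

Round 1: (i) [IF cfg_changed THEN run_unit]; (iii) [IF hdr_changed and tests_changed THEN deploy_prod]; (vi) [IF tag_release THEN link_lib]; (vii) [IF lint_clean and gen_docs THEN cache_hit]. New: run_unit, deploy_prod, link_lib, cache_hit.
Round 2: (v) [IF deploy_prod THEN rollback_ready]; (viii) [IF cache_hit and hdr_changed THEN artifact_signed]; (ix) [IF cache_hit and tag_release and deploy_prod THEN compile_c]. New: rollback_ready, artifact_signed, compile_c.
Round 3: (iv) [IF compile_c THEN run_integ]. New: run_integ.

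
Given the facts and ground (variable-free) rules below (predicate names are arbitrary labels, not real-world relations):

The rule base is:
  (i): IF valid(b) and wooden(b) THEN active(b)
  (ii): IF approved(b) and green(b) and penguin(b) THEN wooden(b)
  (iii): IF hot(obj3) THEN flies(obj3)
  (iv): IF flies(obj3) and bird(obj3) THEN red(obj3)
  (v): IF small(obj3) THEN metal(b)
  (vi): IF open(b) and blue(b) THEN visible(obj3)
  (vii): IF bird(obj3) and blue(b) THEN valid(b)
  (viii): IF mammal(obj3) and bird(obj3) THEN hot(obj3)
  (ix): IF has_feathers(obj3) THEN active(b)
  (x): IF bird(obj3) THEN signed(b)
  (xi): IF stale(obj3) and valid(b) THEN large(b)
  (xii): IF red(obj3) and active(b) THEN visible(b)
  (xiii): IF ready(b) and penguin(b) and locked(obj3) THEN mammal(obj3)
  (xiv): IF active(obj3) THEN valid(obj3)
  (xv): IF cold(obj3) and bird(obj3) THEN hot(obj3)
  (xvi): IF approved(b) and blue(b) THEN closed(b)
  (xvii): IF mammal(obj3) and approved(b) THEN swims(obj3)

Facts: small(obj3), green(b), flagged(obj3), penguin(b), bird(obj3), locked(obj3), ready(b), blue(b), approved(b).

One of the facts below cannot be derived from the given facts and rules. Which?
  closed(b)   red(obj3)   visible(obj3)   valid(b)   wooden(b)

Round 1 — (ii), (v), (vii), (x), (xiii), (xvi), derive wooden(b), metal(b), valid(b), signed(b), mammal(obj3), closed(b).
Round 2 — (i), (viii), (xvii), derive active(b), hot(obj3), swims(obj3).
Round 3 — (iii), derive flies(obj3).
Round 4 — (iv), derive red(obj3).
Round 5 — (xii), derive visible(b).
Derived: red(obj3) (round 4), closed(b) (round 1), wooden(b) (round 1), valid(b) (round 1). visible(obj3) never appears in any round.

visible(obj3)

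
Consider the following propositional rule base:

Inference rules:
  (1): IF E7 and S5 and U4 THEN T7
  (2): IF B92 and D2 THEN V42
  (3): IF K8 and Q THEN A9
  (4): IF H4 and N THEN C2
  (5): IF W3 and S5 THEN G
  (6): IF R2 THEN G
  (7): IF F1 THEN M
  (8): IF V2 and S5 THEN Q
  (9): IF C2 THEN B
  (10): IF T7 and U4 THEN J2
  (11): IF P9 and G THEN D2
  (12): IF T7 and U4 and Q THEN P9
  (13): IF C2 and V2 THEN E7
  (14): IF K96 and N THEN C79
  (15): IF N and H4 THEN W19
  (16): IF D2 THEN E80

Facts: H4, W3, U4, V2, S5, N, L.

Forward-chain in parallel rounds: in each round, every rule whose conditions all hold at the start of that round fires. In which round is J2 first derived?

4

Round 1: (4) [IF H4 and N THEN C2]; (5) [IF W3 and S5 THEN G]; (8) [IF V2 and S5 THEN Q]; (15) [IF N and H4 THEN W19]. New: C2, G, Q, W19.
Round 2: (9) [IF C2 THEN B]; (13) [IF C2 and V2 THEN E7]. New: B, E7.
Round 3: (1) [IF E7 and S5 and U4 THEN T7]. New: T7.
Round 4: (10) [IF T7 and U4 THEN J2]; (12) [IF T7 and U4 and Q THEN P9]. New: J2, P9.
J2 first appears in round 4.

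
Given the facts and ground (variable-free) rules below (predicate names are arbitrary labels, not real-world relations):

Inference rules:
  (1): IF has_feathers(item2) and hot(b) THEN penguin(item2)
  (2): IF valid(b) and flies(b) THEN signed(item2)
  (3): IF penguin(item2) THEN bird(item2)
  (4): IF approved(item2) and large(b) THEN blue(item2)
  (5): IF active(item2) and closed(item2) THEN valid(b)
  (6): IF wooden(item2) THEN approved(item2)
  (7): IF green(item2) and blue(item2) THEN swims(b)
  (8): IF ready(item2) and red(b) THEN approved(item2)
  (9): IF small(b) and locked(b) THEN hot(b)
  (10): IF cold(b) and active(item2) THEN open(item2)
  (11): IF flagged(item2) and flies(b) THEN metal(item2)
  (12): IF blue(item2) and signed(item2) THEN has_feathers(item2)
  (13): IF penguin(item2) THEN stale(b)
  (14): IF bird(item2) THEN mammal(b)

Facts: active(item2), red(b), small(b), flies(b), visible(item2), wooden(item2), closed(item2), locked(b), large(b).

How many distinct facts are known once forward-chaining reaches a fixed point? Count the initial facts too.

Round 1: (5) [IF active(item2) and closed(item2) THEN valid(b)]; (6) [IF wooden(item2) THEN approved(item2)]; (9) [IF small(b) and locked(b) THEN hot(b)]. New: valid(b), approved(item2), hot(b).
Round 2: (2) [IF valid(b) and flies(b) THEN signed(item2)]; (4) [IF approved(item2) and large(b) THEN blue(item2)]. New: signed(item2), blue(item2).
Round 3: (12) [IF blue(item2) and signed(item2) THEN has_feathers(item2)]. New: has_feathers(item2).
Round 4: (1) [IF has_feathers(item2) and hot(b) THEN penguin(item2)]. New: penguin(item2).
Round 5: (3) [IF penguin(item2) THEN bird(item2)]; (13) [IF penguin(item2) THEN stale(b)]. New: bird(item2), stale(b).
Round 6: (14) [IF bird(item2) THEN mammal(b)]. New: mammal(b).
Closure: {active(item2), approved(item2), bird(item2), blue(item2), closed(item2), flies(b), has_feathers(item2), hot(b), large(b), locked(b), mammal(b), penguin(item2), red(b), signed(item2), small(b), stale(b), valid(b), visible(item2), wooden(item2)} — 19 facts.

19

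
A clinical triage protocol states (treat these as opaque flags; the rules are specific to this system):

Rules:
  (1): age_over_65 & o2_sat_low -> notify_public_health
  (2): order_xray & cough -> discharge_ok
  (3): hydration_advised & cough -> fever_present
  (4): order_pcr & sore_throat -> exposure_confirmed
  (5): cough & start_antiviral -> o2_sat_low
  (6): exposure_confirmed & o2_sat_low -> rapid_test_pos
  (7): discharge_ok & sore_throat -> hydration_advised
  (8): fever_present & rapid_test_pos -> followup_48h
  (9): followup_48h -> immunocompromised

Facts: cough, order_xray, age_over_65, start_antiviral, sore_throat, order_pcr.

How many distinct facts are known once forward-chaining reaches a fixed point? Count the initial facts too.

15

Round 1: (2) [order_xray & cough -> discharge_ok]; (4) [order_pcr & sore_throat -> exposure_confirmed]; (5) [cough & start_antiviral -> o2_sat_low]. Adds discharge_ok, exposure_confirmed, o2_sat_low.
Round 2: (1) [age_over_65 & o2_sat_low -> notify_public_health]; (6) [exposure_confirmed & o2_sat_low -> rapid_test_pos]; (7) [discharge_ok & sore_throat -> hydration_advised]. Adds notify_public_health, rapid_test_pos, hydration_advised.
Round 3: (3) [hydration_advised & cough -> fever_present]. Adds fever_present.
Round 4: (8) [fever_present & rapid_test_pos -> followup_48h]. Adds followup_48h.
Round 5: (9) [followup_48h -> immunocompromised]. Adds immunocompromised.
Closure: {age_over_65, cough, discharge_ok, exposure_confirmed, fever_present, followup_48h, hydration_advised, immunocompromised, notify_public_health, o2_sat_low, order_pcr, order_xray, rapid_test_pos, sore_throat, start_antiviral} — 15 facts.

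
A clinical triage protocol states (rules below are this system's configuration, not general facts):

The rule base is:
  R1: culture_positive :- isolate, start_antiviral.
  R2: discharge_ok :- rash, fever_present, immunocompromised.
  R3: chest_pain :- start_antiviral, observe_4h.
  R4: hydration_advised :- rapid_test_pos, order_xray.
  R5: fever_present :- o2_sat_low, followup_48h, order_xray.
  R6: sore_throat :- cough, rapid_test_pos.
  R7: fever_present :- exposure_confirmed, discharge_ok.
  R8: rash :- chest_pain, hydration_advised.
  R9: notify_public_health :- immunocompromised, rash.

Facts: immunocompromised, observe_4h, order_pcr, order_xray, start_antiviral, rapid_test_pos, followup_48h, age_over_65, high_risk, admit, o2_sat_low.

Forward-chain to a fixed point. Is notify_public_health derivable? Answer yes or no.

yes

Round 1: R3 [chest_pain :- start_antiviral, observe_4h.]; R4 [hydration_advised :- rapid_test_pos, order_xray.]; R5 [fever_present :- o2_sat_low, followup_48h, order_xray.]. New: chest_pain, hydration_advised, fever_present.
Round 2: R8 [rash :- chest_pain, hydration_advised.]. New: rash.
Round 3: R2 [discharge_ok :- rash, fever_present, immunocompromised.]; R9 [notify_public_health :- immunocompromised, rash.]. New: discharge_ok, notify_public_health.
notify_public_health appears in round 3, so it is derivable.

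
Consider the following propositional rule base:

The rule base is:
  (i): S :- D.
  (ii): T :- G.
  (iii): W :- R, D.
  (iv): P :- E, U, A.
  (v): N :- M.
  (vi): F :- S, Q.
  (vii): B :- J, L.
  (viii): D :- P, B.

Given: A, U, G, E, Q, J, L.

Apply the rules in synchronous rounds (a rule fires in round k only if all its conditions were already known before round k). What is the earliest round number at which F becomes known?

Round 1: (ii) [T :- G.]; (iv) [P :- E, U, A.]; (vii) [B :- J, L.]. New: T, P, B.
Round 2: (viii) [D :- P, B.]. New: D.
Round 3: (i) [S :- D.]. New: S.
Round 4: (vi) [F :- S, Q.]. New: F.
F first appears in round 4.

4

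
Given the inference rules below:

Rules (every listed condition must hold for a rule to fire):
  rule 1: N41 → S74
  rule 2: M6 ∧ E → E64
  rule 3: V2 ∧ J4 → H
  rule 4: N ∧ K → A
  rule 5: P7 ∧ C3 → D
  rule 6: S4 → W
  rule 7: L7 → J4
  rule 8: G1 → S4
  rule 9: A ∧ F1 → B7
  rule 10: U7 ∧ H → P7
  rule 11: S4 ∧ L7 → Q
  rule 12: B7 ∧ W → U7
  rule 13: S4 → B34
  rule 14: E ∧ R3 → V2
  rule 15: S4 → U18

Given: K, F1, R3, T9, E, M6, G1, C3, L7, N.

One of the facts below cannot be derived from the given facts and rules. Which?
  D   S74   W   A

Round 1 fires rule 2, rule 4, rule 7, rule 8, rule 14, giving E64, A, J4, S4, V2.
Round 2 fires rule 3, rule 6, rule 9, rule 11, rule 13, rule 15, giving H, W, B7, Q, B34, U18.
Round 3 fires rule 12, giving U7.
Round 4 fires rule 10, giving P7.
Round 5 fires rule 5, giving D.
Derived: A (round 1), W (round 2), D (round 5). S74 never appears in any round.

S74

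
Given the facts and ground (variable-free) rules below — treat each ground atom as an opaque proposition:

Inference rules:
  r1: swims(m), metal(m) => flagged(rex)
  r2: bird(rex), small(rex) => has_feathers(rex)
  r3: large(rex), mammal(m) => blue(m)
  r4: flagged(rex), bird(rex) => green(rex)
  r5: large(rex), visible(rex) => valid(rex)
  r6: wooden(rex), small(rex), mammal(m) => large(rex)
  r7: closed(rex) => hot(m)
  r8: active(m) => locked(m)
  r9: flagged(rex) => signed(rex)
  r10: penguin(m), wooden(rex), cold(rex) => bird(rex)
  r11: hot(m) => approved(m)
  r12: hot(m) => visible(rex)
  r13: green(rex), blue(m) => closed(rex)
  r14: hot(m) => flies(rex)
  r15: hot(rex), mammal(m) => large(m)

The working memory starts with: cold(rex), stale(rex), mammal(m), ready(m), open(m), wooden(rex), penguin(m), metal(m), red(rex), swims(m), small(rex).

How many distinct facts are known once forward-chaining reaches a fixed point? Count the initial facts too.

24

Round 1: r1 [swims(m), metal(m) => flagged(rex)]; r6 [wooden(rex), small(rex), mammal(m) => large(rex)]; r10 [penguin(m), wooden(rex), cold(rex) => bird(rex)]. New: flagged(rex), large(rex), bird(rex).
Round 2: r2 [bird(rex), small(rex) => has_feathers(rex)]; r3 [large(rex), mammal(m) => blue(m)]; r4 [flagged(rex), bird(rex) => green(rex)]; r9 [flagged(rex) => signed(rex)]. New: has_feathers(rex), blue(m), green(rex), signed(rex).
Round 3: r13 [green(rex), blue(m) => closed(rex)]. New: closed(rex).
Round 4: r7 [closed(rex) => hot(m)]. New: hot(m).
Round 5: r11 [hot(m) => approved(m)]; r12 [hot(m) => visible(rex)]; r14 [hot(m) => flies(rex)]. New: approved(m), visible(rex), flies(rex).
Round 6: r5 [large(rex), visible(rex) => valid(rex)]. New: valid(rex).
Closure: {approved(m), bird(rex), blue(m), closed(rex), cold(rex), flagged(rex), flies(rex), green(rex), has_feathers(rex), hot(m), large(rex), mammal(m), metal(m), open(m), penguin(m), ready(m), red(rex), signed(rex), small(rex), stale(rex), swims(m), valid(rex), visible(rex), wooden(rex)} — 24 facts.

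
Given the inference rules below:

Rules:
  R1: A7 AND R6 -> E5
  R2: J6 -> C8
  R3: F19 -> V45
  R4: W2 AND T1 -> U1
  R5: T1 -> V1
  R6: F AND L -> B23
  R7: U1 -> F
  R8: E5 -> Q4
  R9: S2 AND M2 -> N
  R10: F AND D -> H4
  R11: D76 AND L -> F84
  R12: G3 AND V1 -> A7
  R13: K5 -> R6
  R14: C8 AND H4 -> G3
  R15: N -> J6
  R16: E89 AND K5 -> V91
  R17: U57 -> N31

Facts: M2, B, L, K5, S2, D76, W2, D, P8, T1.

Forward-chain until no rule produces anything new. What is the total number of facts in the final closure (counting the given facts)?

24

Round 1 — R4, R5, R9, R11, R13, derive U1, V1, N, F84, R6.
Round 2 — R7, R15, derive F, J6.
Round 3 — R2, R6, R10, derive C8, B23, H4.
Round 4 — R14, derive G3.
Round 5 — R12, derive A7.
Round 6 — R1, derive E5.
Round 7 — R8, derive Q4.
Closure: {A7, B, B23, C8, D, D76, E5, F, F84, G3, H4, J6, K5, L, M2, N, P8, Q4, R6, S2, T1, U1, V1, W2} — 24 facts.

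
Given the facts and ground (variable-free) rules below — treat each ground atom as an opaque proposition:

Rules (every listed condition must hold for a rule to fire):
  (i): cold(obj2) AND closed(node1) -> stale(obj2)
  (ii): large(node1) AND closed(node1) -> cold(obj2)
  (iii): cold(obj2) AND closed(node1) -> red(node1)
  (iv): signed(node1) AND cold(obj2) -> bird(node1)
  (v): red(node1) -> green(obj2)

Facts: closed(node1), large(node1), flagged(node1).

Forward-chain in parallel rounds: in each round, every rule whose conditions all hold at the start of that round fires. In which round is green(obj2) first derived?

3

[1] (ii) [large(node1) AND closed(node1) -> cold(obj2)]. ⇒ new: cold(obj2).
[2] (i) [cold(obj2) AND closed(node1) -> stale(obj2)]; (iii) [cold(obj2) AND closed(node1) -> red(node1)]. ⇒ new: stale(obj2), red(node1).
[3] (v) [red(node1) -> green(obj2)]. ⇒ new: green(obj2).
green(obj2) first appears in round 3.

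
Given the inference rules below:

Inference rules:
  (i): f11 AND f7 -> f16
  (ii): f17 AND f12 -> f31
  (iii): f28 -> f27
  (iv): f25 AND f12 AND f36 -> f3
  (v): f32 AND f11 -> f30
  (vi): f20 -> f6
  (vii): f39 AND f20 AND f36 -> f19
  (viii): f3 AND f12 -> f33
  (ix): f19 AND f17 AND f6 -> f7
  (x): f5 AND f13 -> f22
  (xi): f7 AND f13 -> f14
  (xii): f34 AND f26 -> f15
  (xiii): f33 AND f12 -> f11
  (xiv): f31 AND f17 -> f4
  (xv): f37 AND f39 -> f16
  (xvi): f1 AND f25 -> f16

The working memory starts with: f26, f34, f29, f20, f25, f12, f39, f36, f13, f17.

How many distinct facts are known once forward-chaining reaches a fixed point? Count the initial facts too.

Round 1: (ii) [f17 AND f12 -> f31]; (iv) [f25 AND f12 AND f36 -> f3]; (vi) [f20 -> f6]; (vii) [f39 AND f20 AND f36 -> f19]; (xii) [f34 AND f26 -> f15]. Adds f31, f3, f6, f19, f15.
Round 2: (viii) [f3 AND f12 -> f33]; (ix) [f19 AND f17 AND f6 -> f7]; (xiv) [f31 AND f17 -> f4]. Adds f33, f7, f4.
Round 3: (xi) [f7 AND f13 -> f14]; (xiii) [f33 AND f12 -> f11]. Adds f14, f11.
Round 4: (i) [f11 AND f7 -> f16]. Adds f16.
Closure: {f11, f12, f13, f14, f15, f16, f17, f19, f20, f25, f26, f29, f3, f31, f33, f34, f36, f39, f4, f6, f7} — 21 facts.

21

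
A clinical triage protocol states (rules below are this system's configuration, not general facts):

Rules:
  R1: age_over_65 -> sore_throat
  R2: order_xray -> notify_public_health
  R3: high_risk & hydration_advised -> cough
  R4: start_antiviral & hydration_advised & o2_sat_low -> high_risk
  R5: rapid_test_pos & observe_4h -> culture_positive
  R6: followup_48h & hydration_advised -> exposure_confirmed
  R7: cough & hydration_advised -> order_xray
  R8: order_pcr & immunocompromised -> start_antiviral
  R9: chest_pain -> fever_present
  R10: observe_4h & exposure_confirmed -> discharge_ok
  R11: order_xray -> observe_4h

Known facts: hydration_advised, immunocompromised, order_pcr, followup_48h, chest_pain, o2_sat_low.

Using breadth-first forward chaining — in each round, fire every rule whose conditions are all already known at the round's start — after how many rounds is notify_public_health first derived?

5

Round 1: R6 [followup_48h & hydration_advised -> exposure_confirmed]; R8 [order_pcr & immunocompromised -> start_antiviral]; R9 [chest_pain -> fever_present]. Adds exposure_confirmed, start_antiviral, fever_present.
Round 2: R4 [start_antiviral & hydration_advised & o2_sat_low -> high_risk]. Adds high_risk.
Round 3: R3 [high_risk & hydration_advised -> cough]. Adds cough.
Round 4: R7 [cough & hydration_advised -> order_xray]. Adds order_xray.
Round 5: R2 [order_xray -> notify_public_health]; R11 [order_xray -> observe_4h]. Adds notify_public_health, observe_4h.
notify_public_health first appears in round 5.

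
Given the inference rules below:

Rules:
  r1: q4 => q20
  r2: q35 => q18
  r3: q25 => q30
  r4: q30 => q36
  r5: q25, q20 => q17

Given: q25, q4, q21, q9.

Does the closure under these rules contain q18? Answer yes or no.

no

Round 1: r1 [q4 => q20]; r3 [q25 => q30]. New: q20, q30.
Round 2: r4 [q30 => q36]; r5 [q25, q20 => q17]. New: q36, q17.
Fixed point reached. q18 is concluded only by r2; r2 needs q35 (never derived).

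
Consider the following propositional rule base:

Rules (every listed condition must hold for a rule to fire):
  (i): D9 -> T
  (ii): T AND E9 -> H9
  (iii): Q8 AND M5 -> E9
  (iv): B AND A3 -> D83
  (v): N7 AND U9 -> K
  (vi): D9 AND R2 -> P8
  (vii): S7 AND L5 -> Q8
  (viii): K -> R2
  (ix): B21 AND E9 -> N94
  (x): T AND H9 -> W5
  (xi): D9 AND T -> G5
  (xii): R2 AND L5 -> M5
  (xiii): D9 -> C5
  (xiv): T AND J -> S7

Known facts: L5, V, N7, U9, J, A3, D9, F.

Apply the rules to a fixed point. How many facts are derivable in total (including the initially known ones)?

20

Round 1: (i) [D9 -> T]; (v) [N7 AND U9 -> K]; (xiii) [D9 -> C5]. Adds T, K, C5.
Round 2: (viii) [K -> R2]; (xi) [D9 AND T -> G5]; (xiv) [T AND J -> S7]. Adds R2, G5, S7.
Round 3: (vi) [D9 AND R2 -> P8]; (vii) [S7 AND L5 -> Q8]; (xii) [R2 AND L5 -> M5]. Adds P8, Q8, M5.
Round 4: (iii) [Q8 AND M5 -> E9]. Adds E9.
Round 5: (ii) [T AND E9 -> H9]. Adds H9.
Round 6: (x) [T AND H9 -> W5]. Adds W5.
Closure: {A3, C5, D9, E9, F, G5, H9, J, K, L5, M5, N7, P8, Q8, R2, S7, T, U9, V, W5} — 20 facts.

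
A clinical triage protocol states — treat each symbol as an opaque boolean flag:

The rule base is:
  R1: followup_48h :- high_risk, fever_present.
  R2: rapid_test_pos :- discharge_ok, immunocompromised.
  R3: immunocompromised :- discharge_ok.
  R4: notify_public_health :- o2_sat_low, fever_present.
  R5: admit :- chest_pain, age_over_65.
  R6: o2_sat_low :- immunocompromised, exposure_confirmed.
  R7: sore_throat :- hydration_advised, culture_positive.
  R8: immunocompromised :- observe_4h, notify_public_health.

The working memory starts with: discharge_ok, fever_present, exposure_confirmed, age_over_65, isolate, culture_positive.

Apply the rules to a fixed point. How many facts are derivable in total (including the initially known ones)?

Round 1 — R3, derive immunocompromised.
Round 2 — R2, R6, derive rapid_test_pos, o2_sat_low.
Round 3 — R4, derive notify_public_health.
Closure: {age_over_65, culture_positive, discharge_ok, exposure_confirmed, fever_present, immunocompromised, isolate, notify_public_health, o2_sat_low, rapid_test_pos} — 10 facts.

10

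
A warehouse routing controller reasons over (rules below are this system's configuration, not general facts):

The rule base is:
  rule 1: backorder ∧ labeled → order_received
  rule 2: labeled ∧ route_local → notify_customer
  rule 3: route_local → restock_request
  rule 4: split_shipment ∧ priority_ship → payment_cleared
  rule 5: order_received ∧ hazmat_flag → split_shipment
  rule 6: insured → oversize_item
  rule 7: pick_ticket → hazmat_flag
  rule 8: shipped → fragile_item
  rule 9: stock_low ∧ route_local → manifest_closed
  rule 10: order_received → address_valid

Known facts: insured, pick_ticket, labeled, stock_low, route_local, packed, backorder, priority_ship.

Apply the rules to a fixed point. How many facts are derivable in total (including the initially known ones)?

Round 1: rule 1 [backorder ∧ labeled → order_received]; rule 2 [labeled ∧ route_local → notify_customer]; rule 3 [route_local → restock_request]; rule 6 [insured → oversize_item]; rule 7 [pick_ticket → hazmat_flag]; rule 9 [stock_low ∧ route_local → manifest_closed]. Adds order_received, notify_customer, restock_request, oversize_item, hazmat_flag, manifest_closed.
Round 2: rule 5 [order_received ∧ hazmat_flag → split_shipment]; rule 10 [order_received → address_valid]. Adds split_shipment, address_valid.
Round 3: rule 4 [split_shipment ∧ priority_ship → payment_cleared]. Adds payment_cleared.
Closure: {address_valid, backorder, hazmat_flag, insured, labeled, manifest_closed, notify_customer, order_received, oversize_item, packed, payment_cleared, pick_ticket, priority_ship, restock_request, route_local, split_shipment, stock_low} — 17 facts.

17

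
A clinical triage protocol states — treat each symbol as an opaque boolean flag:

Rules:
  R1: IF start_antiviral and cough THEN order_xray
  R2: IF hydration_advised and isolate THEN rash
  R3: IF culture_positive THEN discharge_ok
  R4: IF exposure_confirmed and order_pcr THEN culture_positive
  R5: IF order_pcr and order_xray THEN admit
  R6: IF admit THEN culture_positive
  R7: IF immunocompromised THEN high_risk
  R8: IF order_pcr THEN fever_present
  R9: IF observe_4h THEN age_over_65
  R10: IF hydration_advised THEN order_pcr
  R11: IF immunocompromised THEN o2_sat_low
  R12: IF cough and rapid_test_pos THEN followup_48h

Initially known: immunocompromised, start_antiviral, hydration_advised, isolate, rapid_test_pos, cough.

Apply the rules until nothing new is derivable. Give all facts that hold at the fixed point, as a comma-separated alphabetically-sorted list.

admit, cough, culture_positive, discharge_ok, fever_present, followup_48h, high_risk, hydration_advised, immunocompromised, isolate, o2_sat_low, order_pcr, order_xray, rapid_test_pos, rash, start_antiviral

Round 1 — R1, R2, R7, R10, R11, R12, derive order_xray, rash, high_risk, order_pcr, o2_sat_low, followup_48h.
Round 2 — R5, R8, derive admit, fever_present.
Round 3 — R6, derive culture_positive.
Round 4 — R3, derive discharge_ok.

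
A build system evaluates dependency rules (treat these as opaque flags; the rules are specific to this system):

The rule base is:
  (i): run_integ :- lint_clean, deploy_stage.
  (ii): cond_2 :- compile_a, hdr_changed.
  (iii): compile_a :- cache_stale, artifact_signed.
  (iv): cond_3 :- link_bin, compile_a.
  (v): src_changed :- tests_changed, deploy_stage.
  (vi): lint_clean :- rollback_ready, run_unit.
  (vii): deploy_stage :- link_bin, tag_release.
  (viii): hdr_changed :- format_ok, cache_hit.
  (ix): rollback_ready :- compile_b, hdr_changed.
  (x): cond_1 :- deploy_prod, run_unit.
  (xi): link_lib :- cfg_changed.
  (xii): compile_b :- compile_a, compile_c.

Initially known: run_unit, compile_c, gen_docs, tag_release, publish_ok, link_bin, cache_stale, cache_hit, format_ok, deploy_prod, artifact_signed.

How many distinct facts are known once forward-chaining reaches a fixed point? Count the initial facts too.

[1] (iii) [compile_a :- cache_stale, artifact_signed.]; (vii) [deploy_stage :- link_bin, tag_release.]; (viii) [hdr_changed :- format_ok, cache_hit.]; (x) [cond_1 :- deploy_prod, run_unit.]. ⇒ new: compile_a, deploy_stage, hdr_changed, cond_1.
[2] (ii) [cond_2 :- compile_a, hdr_changed.]; (iv) [cond_3 :- link_bin, compile_a.]; (xii) [compile_b :- compile_a, compile_c.]. ⇒ new: cond_2, cond_3, compile_b.
[3] (ix) [rollback_ready :- compile_b, hdr_changed.]. ⇒ new: rollback_ready.
[4] (vi) [lint_clean :- rollback_ready, run_unit.]. ⇒ new: lint_clean.
[5] (i) [run_integ :- lint_clean, deploy_stage.]. ⇒ new: run_integ.
Closure: {artifact_signed, cache_hit, cache_stale, compile_a, compile_b, compile_c, cond_1, cond_2, cond_3, deploy_prod, deploy_stage, format_ok, gen_docs, hdr_changed, link_bin, lint_clean, publish_ok, rollback_ready, run_integ, run_unit, tag_release} — 21 facts.

21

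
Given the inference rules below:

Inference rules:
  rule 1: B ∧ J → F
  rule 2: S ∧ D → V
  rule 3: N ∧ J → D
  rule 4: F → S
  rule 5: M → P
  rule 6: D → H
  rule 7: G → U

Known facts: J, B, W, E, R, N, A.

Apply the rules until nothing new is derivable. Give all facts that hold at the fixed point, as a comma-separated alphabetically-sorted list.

A, B, D, E, F, H, J, N, R, S, V, W

Round 1: rule 1 [B ∧ J → F]; rule 3 [N ∧ J → D]. New: F, D.
Round 2: rule 4 [F → S]; rule 6 [D → H]. New: S, H.
Round 3: rule 2 [S ∧ D → V]. New: V.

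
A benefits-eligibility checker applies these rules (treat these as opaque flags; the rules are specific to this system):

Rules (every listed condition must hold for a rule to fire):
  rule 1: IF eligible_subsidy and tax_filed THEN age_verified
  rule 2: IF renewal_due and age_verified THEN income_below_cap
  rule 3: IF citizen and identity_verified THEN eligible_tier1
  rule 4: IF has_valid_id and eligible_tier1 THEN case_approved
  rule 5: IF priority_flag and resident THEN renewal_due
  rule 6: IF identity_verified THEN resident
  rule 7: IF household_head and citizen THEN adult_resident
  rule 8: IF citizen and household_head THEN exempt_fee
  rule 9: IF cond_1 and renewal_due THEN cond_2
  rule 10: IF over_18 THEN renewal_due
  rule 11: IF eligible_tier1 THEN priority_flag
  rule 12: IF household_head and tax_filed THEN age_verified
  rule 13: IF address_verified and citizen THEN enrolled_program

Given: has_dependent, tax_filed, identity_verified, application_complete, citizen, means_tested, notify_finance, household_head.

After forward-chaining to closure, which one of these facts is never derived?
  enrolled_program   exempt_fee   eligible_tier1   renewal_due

[1] rule 3 [IF citizen and identity_verified THEN eligible_tier1]; rule 6 [IF identity_verified THEN resident]; rule 7 [IF household_head and citizen THEN adult_resident]; rule 8 [IF citizen and household_head THEN exempt_fee]; rule 12 [IF household_head and tax_filed THEN age_verified]. ⇒ new: eligible_tier1, resident, adult_resident, exempt_fee, age_verified.
[2] rule 11 [IF eligible_tier1 THEN priority_flag]. ⇒ new: priority_flag.
[3] rule 5 [IF priority_flag and resident THEN renewal_due]. ⇒ new: renewal_due.
[4] rule 2 [IF renewal_due and age_verified THEN income_below_cap]. ⇒ new: income_below_cap.
Derived: renewal_due (round 3), exempt_fee (round 1), eligible_tier1 (round 1). enrolled_program never appears in any round.

enrolled_program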